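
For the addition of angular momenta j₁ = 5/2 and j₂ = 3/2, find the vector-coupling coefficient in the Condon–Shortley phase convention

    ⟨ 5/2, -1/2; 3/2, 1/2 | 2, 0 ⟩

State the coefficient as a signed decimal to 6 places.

-0.267261  (= −√(1/14))

√[5·2!3!1!/7! · 2!3!2!1!2!2!] = √(8/7)
  +(−1)^1/∏(1,1,2,1,1,0)! = -1/2  (running -1/2)
  +(−1)^2/∏(2,0,1,0,2,1)! = 1/4  (running -1/4)
⟨..|..⟩ = √(8/7)·(-1/4) = -0.267261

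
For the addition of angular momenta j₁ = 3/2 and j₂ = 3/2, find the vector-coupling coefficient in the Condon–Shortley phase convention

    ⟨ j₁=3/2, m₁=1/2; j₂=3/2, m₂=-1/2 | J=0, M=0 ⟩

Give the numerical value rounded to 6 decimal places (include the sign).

−√(1/4) ≈ -0.500000

j₁+j₂−J=3  J+j₁−j₂=0  J−j₁+j₂=0  j₁+j₂+J+1=4
(j₁±m₁, j₂±m₂, J±M) = (2,1,1,2,0,0)
P² = 1
sum k=1..1:
  [1] −1/2 = -1/2
S = -1/2
C² = P²·S² = 1/4 ; C = -0.500000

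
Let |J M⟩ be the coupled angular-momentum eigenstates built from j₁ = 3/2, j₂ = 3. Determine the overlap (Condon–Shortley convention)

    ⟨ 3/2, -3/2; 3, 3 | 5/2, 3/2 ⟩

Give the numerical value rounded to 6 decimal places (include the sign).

triangle: 2!·1!·4!/8! = 48/40320
(j±m)!: 0!·3!·6!·0!·4!·1! = 103680
prefactor² = (2J+1)·Δ·N² = 5184/7
  k=2: +1/(2!·0!·1!·4!·0!·0!) = 1/48
Σ = 1/48  ⇒  CG² = 5184/7·1/48² = 9/28
CG = +√(9/28) = +0.566947

+0.566947  (= +√(9/28))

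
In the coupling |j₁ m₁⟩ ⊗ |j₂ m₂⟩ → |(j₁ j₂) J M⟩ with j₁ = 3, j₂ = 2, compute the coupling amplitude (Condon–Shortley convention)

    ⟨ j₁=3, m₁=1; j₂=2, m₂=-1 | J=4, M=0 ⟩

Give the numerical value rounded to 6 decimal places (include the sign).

triangle: 1!·5!·3!/10! = 720/3628800
(j±m)!: 4!·2!·1!·3!·4!·4! = 165888
prefactor² = (2J+1)·Δ·N² = 10368/35
  k=0: +1/(0!·1!·2!·1!·3!·2!) = 1/24
  k=1: −1/(1!·0!·1!·0!·4!·3!) = -1/144
Σ = 5/144  ⇒  CG² = 10368/35·5/144² = 5/14
CG = +√(5/14) = +0.597614

+√(5/14) ≈ +0.597614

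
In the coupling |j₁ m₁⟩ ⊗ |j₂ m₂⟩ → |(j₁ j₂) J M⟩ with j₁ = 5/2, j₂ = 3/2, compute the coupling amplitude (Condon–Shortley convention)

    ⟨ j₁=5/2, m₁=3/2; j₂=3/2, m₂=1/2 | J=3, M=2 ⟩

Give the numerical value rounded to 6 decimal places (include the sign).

+0.288675

triangle: 1!*4!*2!/8! = 48/40320
(j±m)!: 4!*1!*2!*1!*5!*1! = 5760
prefactor² = (2J+1)*Δ*N² = 48
  k=0: +1/(0!*1!*1!*2!*3!*0!) = 1/12
  k=1: −1/(1!*0!*0!*1!*4!*1!) = -1/24
Σ = 1/24  ⇒  CG² = 48*1/24² = 1/12
CG = +√(1/12) = +0.288675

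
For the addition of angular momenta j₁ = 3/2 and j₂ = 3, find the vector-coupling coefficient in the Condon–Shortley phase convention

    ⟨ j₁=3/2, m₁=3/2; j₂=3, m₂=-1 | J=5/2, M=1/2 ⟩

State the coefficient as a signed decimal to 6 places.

j₁+j₂−J=2  J+j₁−j₂=1  J−j₁+j₂=4  j₁+j₂+J+1=8
(j₁±m₁, j₂±m₂, J±M) = (3,0,2,4,3,2)
P² = 864/35
sum k=0..0:
  [0] +1/8 = 1/8
S = 1/8
C² = P²·S² = 27/70 ; C = +0.621059

+√(27/70) ≈ +0.621059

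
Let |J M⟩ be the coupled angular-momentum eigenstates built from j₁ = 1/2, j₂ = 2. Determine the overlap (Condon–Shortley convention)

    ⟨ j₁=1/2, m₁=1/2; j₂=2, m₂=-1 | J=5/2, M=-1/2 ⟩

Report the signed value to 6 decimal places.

triangle: 0!×1!×4!/6! = 24/720
(j±m)!: 1!×0!×1!×3!×2!×3! = 72
prefactor² = (2J+1)×Δ×N² = 72/5
  k=0: +1/(0!×0!×0!×1!×1!×3!) = 1/6
Σ = 1/6  ⇒  CG² = 72/5×1/6² = 2/5
CG = +√(2/5) = +0.632456

+0.632456  (= +√(2/5))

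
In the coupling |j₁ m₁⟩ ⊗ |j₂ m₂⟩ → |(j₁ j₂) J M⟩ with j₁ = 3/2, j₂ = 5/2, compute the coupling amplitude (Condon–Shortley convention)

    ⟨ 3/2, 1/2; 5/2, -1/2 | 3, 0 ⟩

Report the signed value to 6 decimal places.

+√(1/5) = +0.447214

triangle: 1!·2!·4!/8! = 48/40320
(j±m)!: 2!·1!·2!·3!·3!·3! = 864
prefactor² = (2J+1)·Δ·N² = 36/5
  k=0: +1/(0!·1!·1!·2!·1!·2!) = 1/4
  k=1: −1/(1!·0!·0!·1!·2!·3!) = -1/12
Σ = 1/6  ⇒  CG² = 36/5·1/6² = 1/5
CG = +√(1/5) = +0.447214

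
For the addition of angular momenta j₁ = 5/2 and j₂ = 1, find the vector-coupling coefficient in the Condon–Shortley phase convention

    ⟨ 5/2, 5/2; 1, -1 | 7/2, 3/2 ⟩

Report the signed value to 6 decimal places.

j₁+j₂−J=0  J+j₁−j₂=5  J−j₁+j₂=2  j₁+j₂+J+1=8
(j₁±m₁, j₂±m₂, J±M) = (5,0,0,2,5,2)
P² = 19200/7
sum k=0..0:
  [0] +1/240 = 1/240
S = 1/240
C² = P²·S² = 1/21 ; C = +0.218218

+√(1/21) = +0.218218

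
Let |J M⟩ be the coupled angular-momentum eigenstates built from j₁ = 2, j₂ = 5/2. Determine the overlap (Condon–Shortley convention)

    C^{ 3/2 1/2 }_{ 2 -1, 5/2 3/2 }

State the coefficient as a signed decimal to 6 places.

triangle: 3!·1!·2!/7! = 12/5040
(j±m)!: 1!·3!·4!·1!·2!·1! = 288
prefactor² = (2J+1)·Δ·N² = 96/35
  k=2: +1/(2!·1!·1!·2!·0!·0!) = 1/4
  k=3: −1/(3!·0!·0!·1!·1!·1!) = -1/6
Σ = 1/12  ⇒  CG² = 96/35·1/12² = 2/105
CG = +√(2/105) = +0.138013

+0.138013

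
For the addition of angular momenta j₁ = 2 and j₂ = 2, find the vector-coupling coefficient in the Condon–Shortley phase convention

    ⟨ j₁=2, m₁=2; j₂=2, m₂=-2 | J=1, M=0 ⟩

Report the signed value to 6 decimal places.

√[3·3!1!1!/6! · 4!0!0!4!1!1!] = √(72/5)
  +(−1)^0/∏(0,3,0,0,1,1)! = 1/6  (running 1/6)
⟨..|..⟩ = √(72/5)·(1/6) = +0.632456

+0.632456  (= +√(2/5))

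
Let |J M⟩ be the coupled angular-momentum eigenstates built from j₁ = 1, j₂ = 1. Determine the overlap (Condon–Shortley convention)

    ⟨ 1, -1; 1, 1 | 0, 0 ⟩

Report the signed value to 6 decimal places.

+0.577350

triangle: 2!*0!*0!/3! = 2/6
(j±m)!: 0!*2!*2!*0!*0!*0! = 4
prefactor² = (2J+1)*Δ*N² = 4/3
  k=2: +1/(2!*0!*0!*0!*0!*0!) = 1/2
Σ = 1/2  ⇒  CG² = 4/3*1/2² = 1/3
CG = +√(1/3) = +0.577350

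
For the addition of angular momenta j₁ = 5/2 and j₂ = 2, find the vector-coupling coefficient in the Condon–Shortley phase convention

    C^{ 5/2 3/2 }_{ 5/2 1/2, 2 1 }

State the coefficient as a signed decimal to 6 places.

-0.414039

triangle: 2!·3!·2!/8! = 24/40320
(j±m)!: 3!·2!·3!·1!·4!·1! = 1728
prefactor² = (2J+1)·Δ·N² = 216/35
  k=1: −1/(1!·1!·1!·2!·2!·0!) = -1/4
  k=2: +1/(2!·0!·0!·1!·3!·1!) = 1/12
Σ = -1/6  ⇒  CG² = 216/35·(-1/6)² = 6/35
CG = −√(6/35) = -0.414039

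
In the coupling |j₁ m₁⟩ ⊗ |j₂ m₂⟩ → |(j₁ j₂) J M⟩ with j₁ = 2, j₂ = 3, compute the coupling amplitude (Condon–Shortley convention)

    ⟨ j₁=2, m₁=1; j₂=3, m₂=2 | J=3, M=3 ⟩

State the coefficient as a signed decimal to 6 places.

triangle: 2!×2!×4!/9! = 96/362880
(j±m)!: 3!×1!×5!×1!×6!×0! = 518400
prefactor² = (2J+1)×Δ×N² = 960
  k=1: −1/(1!×1!×0!×4!×2!×0!) = -1/48
Σ = -1/48  ⇒  CG² = 960×(-1/48)² = 5/12
CG = −√(5/12) = -0.645497

−√(5/12) = -0.645497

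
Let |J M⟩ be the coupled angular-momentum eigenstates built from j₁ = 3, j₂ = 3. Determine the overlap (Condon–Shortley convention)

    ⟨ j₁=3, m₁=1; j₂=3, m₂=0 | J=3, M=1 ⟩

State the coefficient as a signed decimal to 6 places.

√[7·3!3!3!/10! · 4!2!3!3!4!2!] = √(864/25)
  +(−1)^0/∏(0,3,2,3,1,0)! = 1/72  (running 1/72)
  +(−1)^1/∏(1,2,1,2,2,1)! = -1/8  (running -1/9)
  +(−1)^2/∏(2,1,0,1,3,2)! = 1/24  (running -5/72)
⟨..|..⟩ = √(864/25)·(-5/72) = -0.408248

−√(1/6) ≈ -0.408248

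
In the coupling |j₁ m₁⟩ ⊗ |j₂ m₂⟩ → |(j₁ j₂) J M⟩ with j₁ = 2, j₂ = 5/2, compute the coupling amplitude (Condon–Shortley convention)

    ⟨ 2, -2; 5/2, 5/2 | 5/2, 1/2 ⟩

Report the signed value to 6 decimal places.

+0.462910  (= +√(3/14))

j₁+j₂−J=2  J+j₁−j₂=2  J−j₁+j₂=3  j₁+j₂+J+1=8
(j₁±m₁, j₂±m₂, J±M) = (0,4,5,0,3,2)
P² = 864/7
sum k=2..2:
  [2] +1/24 = 1/24
S = 1/24
C² = P²·S² = 3/14 ; C = +0.462910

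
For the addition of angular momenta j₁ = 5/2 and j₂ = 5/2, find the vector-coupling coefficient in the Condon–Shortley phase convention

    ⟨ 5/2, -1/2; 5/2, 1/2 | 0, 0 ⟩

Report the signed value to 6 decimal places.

-0.408248

j₁+j₂−J=5  J+j₁−j₂=0  J−j₁+j₂=0  j₁+j₂+J+1=6
(j₁±m₁, j₂±m₂, J±M) = (2,3,3,2,0,0)
P² = 24
sum k=3..3:
  [3] −1/12 = -1/12
S = -1/12
C² = P²·S² = 1/6 ; C = -0.408248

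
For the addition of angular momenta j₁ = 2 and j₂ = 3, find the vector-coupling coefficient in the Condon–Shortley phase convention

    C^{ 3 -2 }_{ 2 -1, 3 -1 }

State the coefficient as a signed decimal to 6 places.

−√(1/4) ≈ -0.500000

√[7·2!2!4!/9! · 1!3!2!4!1!5!] = √(64)
  +(−1)^1/∏(1,1,2,1,0,3)! = -1/12  (running -1/12)
  +(−1)^2/∏(2,0,1,0,1,4)! = 1/48  (running -1/16)
⟨..|..⟩ = √(64)·(-1/16) = -0.500000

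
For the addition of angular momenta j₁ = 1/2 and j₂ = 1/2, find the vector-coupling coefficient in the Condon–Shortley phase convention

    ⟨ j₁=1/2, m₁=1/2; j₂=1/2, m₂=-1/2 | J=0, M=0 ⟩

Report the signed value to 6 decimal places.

+√(1/2) ≈ +0.707107

√[1·1!0!0!/2! · 1!0!0!1!0!0!] = √(1/2)
  +(−1)^0/∏(0,1,0,0,0,0)! = 1  (running 1)
⟨..|..⟩ = √(1/2)·(1) = +0.707107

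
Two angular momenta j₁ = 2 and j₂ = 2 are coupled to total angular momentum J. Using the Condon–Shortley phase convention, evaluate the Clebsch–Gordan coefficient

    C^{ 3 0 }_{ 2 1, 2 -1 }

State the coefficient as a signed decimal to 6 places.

triangle: 1!×3!×3!/8! = 36/40320
(j±m)!: 3!×1!×1!×3!×3!×3! = 1296
prefactor² = (2J+1)×Δ×N² = 81/10
  k=0: +1/(0!×1!×1!×1!×2!×2!) = 1/4
  k=1: −1/(1!×0!×0!×0!×3!×3!) = -1/36
Σ = 2/9  ⇒  CG² = 81/10×2/9² = 2/5
CG = +√(2/5) = +0.632456

+√(2/5) = +0.632456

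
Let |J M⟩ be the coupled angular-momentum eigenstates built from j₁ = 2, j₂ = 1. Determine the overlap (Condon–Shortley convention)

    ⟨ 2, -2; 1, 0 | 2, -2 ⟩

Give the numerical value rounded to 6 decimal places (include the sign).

−√(2/3) = -0.816497

triangle: 1!*3!*1!/6! = 6/720
(j±m)!: 0!*4!*1!*1!*0!*4! = 576
prefactor² = (2J+1)*Δ*N² = 24
  k=1: −1/(1!*0!*3!*0!*0!*1!) = -1/6
Σ = -1/6  ⇒  CG² = 24*(-1/6)² = 2/3
CG = −√(2/3) = -0.816497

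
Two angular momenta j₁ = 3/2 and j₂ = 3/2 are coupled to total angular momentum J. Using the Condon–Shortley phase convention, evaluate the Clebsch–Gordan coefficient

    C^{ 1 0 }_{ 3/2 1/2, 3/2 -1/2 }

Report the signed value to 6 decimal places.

-0.223607  (= −√(1/20))

√[3·2!1!1!/5! · 2!1!1!2!1!1!] = √(1/5)
  +(−1)^0/∏(0,2,1,1,0,0)! = 1/2  (running 1/2)
  +(−1)^1/∏(1,1,0,0,1,1)! = -1  (running -1/2)
⟨..|..⟩ = √(1/5)·(-1/2) = -0.223607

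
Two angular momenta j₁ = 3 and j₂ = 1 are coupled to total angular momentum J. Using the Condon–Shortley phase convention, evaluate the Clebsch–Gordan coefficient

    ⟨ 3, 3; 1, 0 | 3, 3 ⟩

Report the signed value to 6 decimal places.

+√(3/4) ≈ +0.866025

√[7·1!5!1!/8! · 6!0!1!1!6!0!] = √(10800)
  +(−1)^0/∏(0,1,0,1,5,0)! = 1/120  (running 1/120)
⟨..|..⟩ = √(10800)·(1/120) = +0.866025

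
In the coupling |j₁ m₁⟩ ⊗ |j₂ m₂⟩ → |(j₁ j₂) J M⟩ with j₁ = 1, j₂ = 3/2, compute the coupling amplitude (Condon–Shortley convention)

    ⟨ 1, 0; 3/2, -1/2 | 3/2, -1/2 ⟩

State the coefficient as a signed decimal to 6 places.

triangle: 1!*1!*2!/5! = 2/120
(j±m)!: 1!*1!*1!*2!*1!*2! = 4
prefactor² = (2J+1)*Δ*N² = 4/15
  k=0: +1/(0!*1!*1!*1!*0!*1!) = 1
  k=1: −1/(1!*0!*0!*0!*1!*2!) = -1/2
Σ = 1/2  ⇒  CG² = 4/15*1/2² = 1/15
CG = +√(1/15) = +0.258199

+√(1/15) ≈ +0.258199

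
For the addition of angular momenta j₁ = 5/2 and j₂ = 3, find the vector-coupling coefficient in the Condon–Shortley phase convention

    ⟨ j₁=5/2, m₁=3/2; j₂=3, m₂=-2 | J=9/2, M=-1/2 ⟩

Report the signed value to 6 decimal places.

+√(361/1386) = +0.510355

triangle: 1!*4!*5!/11! = 2880/39916800
(j±m)!: 4!*1!*1!*5!*4!*5! = 8294400
prefactor² = (2J+1)*Δ*N² = 460800/77
  k=0: +1/(0!*1!*1!*1!*3!*4!) = 1/144
  k=1: −1/(1!*0!*0!*0!*4!*5!) = -1/2880
Σ = 19/2880  ⇒  CG² = 460800/77*19/2880² = 361/1386
CG = +√(361/1386) = +0.510355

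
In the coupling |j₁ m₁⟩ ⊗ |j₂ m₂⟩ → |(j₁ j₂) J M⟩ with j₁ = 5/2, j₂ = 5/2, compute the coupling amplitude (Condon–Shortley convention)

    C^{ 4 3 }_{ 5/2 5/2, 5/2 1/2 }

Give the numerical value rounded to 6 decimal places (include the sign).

√[9·1!4!4!/10! · 5!0!3!2!7!1!] = √(10368)
  +(−1)^0/∏(0,1,0,3,4,1)! = 1/144  (running 1/144)
⟨..|..⟩ = √(10368)·(1/144) = +0.707107

+√(1/2) = +0.707107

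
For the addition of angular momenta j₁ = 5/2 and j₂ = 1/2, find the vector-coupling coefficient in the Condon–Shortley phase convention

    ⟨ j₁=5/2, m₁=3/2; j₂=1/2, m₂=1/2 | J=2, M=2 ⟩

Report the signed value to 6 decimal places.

−√(1/6) = -0.408248

triangle: 1!*4!*0!/6! = 24/720
(j±m)!: 4!*1!*1!*0!*4!*0! = 576
prefactor² = (2J+1)*Δ*N² = 96
  k=1: −1/(1!*0!*0!*0!*4!*0!) = -1/24
Σ = -1/24  ⇒  CG² = 96*(-1/24)² = 1/6
CG = −√(1/6) = -0.408248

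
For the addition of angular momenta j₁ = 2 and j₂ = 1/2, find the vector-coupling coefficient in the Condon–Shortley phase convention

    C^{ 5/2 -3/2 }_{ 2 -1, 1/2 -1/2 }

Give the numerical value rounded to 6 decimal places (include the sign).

+√(4/5) ≈ +0.894427

√[6·0!4!1!/6! · 1!3!0!1!1!4!] = √(144/5)
  +(−1)^0/∏(0,0,3,0,1,1)! = 1/6  (running 1/6)
⟨..|..⟩ = √(144/5)·(1/6) = +0.894427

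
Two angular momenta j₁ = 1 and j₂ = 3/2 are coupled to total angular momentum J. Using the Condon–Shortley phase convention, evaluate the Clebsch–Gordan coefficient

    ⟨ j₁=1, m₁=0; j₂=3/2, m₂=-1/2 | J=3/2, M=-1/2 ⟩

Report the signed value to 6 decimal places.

triangle: 1!·1!·2!/5! = 2/120
(j±m)!: 1!·1!·1!·2!·1!·2! = 4
prefactor² = (2J+1)·Δ·N² = 4/15
  k=0: +1/(0!·1!·1!·1!·0!·1!) = 1
  k=1: −1/(1!·0!·0!·0!·1!·2!) = -1/2
Σ = 1/2  ⇒  CG² = 4/15·1/2² = 1/15
CG = +√(1/15) = +0.258199

+0.258199  (= +√(1/15))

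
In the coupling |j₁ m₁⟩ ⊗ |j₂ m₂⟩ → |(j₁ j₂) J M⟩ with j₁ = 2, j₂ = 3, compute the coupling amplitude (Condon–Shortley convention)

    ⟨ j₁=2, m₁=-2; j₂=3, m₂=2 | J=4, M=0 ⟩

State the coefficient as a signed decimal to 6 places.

√[9·1!3!5!/10! · 0!4!5!1!4!4!] = √(20736/7)
  +(−1)^1/∏(1,0,3,4,0,1)! = -1/144  (running -1/144)
⟨..|..⟩ = √(20736/7)·(-1/144) = -0.377964

-0.377964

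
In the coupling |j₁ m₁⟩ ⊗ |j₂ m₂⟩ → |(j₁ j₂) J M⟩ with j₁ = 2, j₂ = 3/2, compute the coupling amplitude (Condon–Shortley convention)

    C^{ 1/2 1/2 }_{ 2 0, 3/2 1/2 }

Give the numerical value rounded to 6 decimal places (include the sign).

j₁+j₂−J=3  J+j₁−j₂=1  J−j₁+j₂=0  j₁+j₂+J+1=5
(j₁±m₁, j₂±m₂, J±M) = (2,2,2,1,1,0)
P² = 4/5
sum k=2..2:
  [2] +1/2 = 1/2
S = 1/2
C² = P²·S² = 1/5 ; C = +0.447214

+√(1/5) ≈ +0.447214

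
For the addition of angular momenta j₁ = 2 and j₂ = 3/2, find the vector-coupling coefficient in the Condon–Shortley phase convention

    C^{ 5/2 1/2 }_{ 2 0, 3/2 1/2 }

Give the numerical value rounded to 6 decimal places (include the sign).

−√(3/35) = -0.292770

triangle: 1!·3!·2!/7! = 12/5040
(j±m)!: 2!·2!·2!·1!·3!·2! = 96
prefactor² = (2J+1)·Δ·N² = 48/35
  k=0: +1/(0!·1!·2!·2!·1!·0!) = 1/4
  k=1: −1/(1!·0!·1!·1!·2!·1!) = -1/2
Σ = -1/4  ⇒  CG² = 48/35·(-1/4)² = 3/35
CG = −√(3/35) = -0.292770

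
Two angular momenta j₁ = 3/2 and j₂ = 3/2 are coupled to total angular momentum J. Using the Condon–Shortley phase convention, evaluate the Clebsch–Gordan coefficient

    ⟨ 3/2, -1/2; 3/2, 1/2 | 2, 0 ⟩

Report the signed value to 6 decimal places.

triangle: 1!×2!×2!/6! = 4/720
(j±m)!: 1!×2!×2!×1!×2!×2! = 16
prefactor² = (2J+1)×Δ×N² = 4/9
  k=0: +1/(0!×1!×2!×2!×0!×0!) = 1/4
  k=1: −1/(1!×0!×1!×1!×1!×1!) = -1
Σ = -3/4  ⇒  CG² = 4/9×(-3/4)² = 1/4
CG = −√(1/4) = -0.500000

-0.500000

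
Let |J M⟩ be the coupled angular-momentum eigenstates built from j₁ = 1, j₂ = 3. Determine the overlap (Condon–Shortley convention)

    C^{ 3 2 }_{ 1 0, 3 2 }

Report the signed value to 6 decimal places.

triangle: 1!×1!×5!/8! = 120/40320
(j±m)!: 1!×1!×5!×1!×5!×1! = 14400
prefactor² = (2J+1)×Δ×N² = 300
  k=0: +1/(0!×1!×1!×5!×0!×0!) = 1/120
  k=1: −1/(1!×0!×0!×4!×1!×1!) = -1/24
Σ = -1/30  ⇒  CG² = 300×(-1/30)² = 1/3
CG = −√(1/3) = -0.577350

−√(1/3) ≈ -0.577350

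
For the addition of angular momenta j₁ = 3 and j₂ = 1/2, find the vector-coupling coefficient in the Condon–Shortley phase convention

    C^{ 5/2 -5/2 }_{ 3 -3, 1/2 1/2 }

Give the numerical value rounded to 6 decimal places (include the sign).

√[6·1!5!0!/7! · 0!6!1!0!0!5!] = √(86400/7)
  +(−1)^1/∏(1,0,5,0,0,0)! = -1/120  (running -1/120)
⟨..|..⟩ = √(86400/7)·(-1/120) = -0.925820

−√(6/7) ≈ -0.925820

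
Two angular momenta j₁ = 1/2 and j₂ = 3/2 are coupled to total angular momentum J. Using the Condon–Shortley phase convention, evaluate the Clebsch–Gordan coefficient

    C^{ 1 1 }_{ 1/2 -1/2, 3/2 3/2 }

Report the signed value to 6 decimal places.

-0.866025  (= −√(3/4))

√[3·1!0!2!/4! · 0!1!3!0!2!0!] = √(3)
  +(−1)^1/∏(1,0,0,2,0,0)! = -1/2  (running -1/2)
⟨..|..⟩ = √(3)·(-1/2) = -0.866025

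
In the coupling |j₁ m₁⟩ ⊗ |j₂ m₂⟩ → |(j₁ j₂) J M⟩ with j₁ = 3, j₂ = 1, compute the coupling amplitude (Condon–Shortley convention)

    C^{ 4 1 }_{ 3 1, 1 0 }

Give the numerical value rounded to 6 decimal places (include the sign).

triangle: 0!×6!×2!/9! = 1440/362880
(j±m)!: 4!×2!×1!×1!×5!×3! = 34560
prefactor² = (2J+1)×Δ×N² = 8640/7
  k=0: +1/(0!×0!×2!×1!×4!×1!) = 1/48
Σ = 1/48  ⇒  CG² = 8640/7×1/48² = 15/28
CG = +√(15/28) = +0.731925

+0.731925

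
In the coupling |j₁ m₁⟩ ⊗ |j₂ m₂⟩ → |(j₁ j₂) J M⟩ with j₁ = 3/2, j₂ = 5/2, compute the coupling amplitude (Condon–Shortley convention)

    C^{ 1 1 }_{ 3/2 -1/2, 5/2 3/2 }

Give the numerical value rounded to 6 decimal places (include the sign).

+0.547723

triangle: 3!·0!·2!/6! = 12/720
(j±m)!: 1!·2!·4!·1!·2!·0! = 96
prefactor² = (2J+1)·Δ·N² = 24/5
  k=2: +1/(2!·1!·0!·2!·0!·0!) = 1/4
Σ = 1/4  ⇒  CG² = 24/5·1/4² = 3/10
CG = +√(3/10) = +0.547723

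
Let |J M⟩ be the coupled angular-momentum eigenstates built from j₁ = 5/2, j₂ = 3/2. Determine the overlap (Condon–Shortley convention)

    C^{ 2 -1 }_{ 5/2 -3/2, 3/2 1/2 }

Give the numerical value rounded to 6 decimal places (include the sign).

j₁+j₂−J=2  J+j₁−j₂=3  J−j₁+j₂=1  j₁+j₂+J+1=7
(j₁±m₁, j₂±m₂, J±M) = (1,4,2,1,1,3)
P² = 24/7
sum k=1..2:
  [1] −1/6 = -1/6
  [2] +1/4 = 1/4
S = 1/12
C² = P²·S² = 1/42 ; C = +0.154303

+0.154303  (= +√(1/42))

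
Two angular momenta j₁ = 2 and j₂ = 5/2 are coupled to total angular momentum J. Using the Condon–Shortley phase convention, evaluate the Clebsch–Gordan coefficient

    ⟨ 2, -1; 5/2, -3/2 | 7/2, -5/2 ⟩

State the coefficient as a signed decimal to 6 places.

√[8·1!3!4!/9! · 1!3!1!4!1!6!] = √(2304/7)
  +(−1)^0/∏(0,1,3,1,0,3)! = 1/36  (running 1/36)
  +(−1)^1/∏(1,0,2,0,1,4)! = -1/48  (running 1/144)
⟨..|..⟩ = √(2304/7)·(1/144) = +0.125988

+√(1/63) ≈ +0.125988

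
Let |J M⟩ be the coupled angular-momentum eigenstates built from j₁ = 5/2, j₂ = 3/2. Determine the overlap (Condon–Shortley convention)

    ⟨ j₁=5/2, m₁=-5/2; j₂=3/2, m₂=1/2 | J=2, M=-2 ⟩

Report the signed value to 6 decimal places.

√[5·2!3!1!/7! · 0!5!2!1!0!4!] = √(480/7)
  +(−1)^2/∏(2,0,3,0,0,1)! = 1/12  (running 1/12)
⟨..|..⟩ = √(480/7)·(1/12) = +0.690066

+0.690066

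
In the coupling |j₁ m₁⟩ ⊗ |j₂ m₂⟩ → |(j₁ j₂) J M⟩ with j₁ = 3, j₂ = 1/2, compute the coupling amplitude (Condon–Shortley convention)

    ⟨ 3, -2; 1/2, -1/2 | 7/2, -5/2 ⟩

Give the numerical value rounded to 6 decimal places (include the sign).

√[8·0!6!1!/8! · 1!5!0!1!1!6!] = √(86400/7)
  +(−1)^0/∏(0,0,5,0,1,1)! = 1/120  (running 1/120)
⟨..|..⟩ = √(86400/7)·(1/120) = +0.925820

+√(6/7) ≈ +0.925820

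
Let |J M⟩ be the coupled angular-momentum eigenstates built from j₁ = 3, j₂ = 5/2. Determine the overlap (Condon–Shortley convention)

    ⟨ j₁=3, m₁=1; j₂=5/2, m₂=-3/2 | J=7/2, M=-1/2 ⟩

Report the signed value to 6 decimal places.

j₁+j₂−J=2  J+j₁−j₂=4  J−j₁+j₂=3  j₁+j₂+J+1=10
(j₁±m₁, j₂±m₂, J±M) = (4,2,1,4,3,4)
P² = 18432/175
sum k=0..1:
  [0] +1/16 = 1/16
  [1] −1/36 = -1/36
S = 5/144
C² = P²·S² = 8/63 ; C = +0.356348

+0.356348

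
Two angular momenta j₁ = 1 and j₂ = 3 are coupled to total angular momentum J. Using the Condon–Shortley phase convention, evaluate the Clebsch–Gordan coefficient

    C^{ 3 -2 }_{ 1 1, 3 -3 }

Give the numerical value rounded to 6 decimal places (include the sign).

+√(1/4) = +0.500000

triangle: 1!·1!·5!/8! = 120/40320
(j±m)!: 2!·0!·0!·6!·1!·5! = 172800
prefactor² = (2J+1)·Δ·N² = 3600
  k=0: +1/(0!·1!·0!·0!·1!·5!) = 1/120
Σ = 1/120  ⇒  CG² = 3600·1/120² = 1/4
CG = +√(1/4) = +0.500000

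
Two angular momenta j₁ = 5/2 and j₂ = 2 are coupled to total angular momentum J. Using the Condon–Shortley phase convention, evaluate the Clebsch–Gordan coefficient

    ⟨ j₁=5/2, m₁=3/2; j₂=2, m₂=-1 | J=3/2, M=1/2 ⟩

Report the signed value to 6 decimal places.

j₁+j₂−J=3  J+j₁−j₂=2  J−j₁+j₂=1  j₁+j₂+J+1=7
(j₁±m₁, j₂±m₂, J±M) = (4,1,1,3,2,1)
P² = 96/35
sum k=0..1:
  [0] +1/6 = 1/6
  [1] −1/4 = -1/4
S = -1/12
C² = P²·S² = 2/105 ; C = -0.138013

−√(2/105) = -0.138013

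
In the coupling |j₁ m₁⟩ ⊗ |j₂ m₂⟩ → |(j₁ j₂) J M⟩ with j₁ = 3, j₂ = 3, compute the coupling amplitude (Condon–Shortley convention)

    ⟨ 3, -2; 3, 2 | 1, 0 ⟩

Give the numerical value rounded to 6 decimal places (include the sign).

+√(1/7) ≈ +0.377964

j₁+j₂−J=5  J+j₁−j₂=1  J−j₁+j₂=1  j₁+j₂+J+1=8
(j₁±m₁, j₂±m₂, J±M) = (1,5,5,1,1,1)
P² = 900/7
sum k=4..5:
  [4] +1/24 = 1/24
  [5] −1/120 = -1/120
S = 1/30
C² = P²·S² = 1/7 ; C = +0.377964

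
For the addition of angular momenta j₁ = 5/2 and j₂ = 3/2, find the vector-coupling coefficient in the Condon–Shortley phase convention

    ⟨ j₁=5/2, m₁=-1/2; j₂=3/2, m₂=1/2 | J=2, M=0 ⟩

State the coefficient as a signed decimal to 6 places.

j₁+j₂−J=2  J+j₁−j₂=3  J−j₁+j₂=1  j₁+j₂+J+1=7
(j₁±m₁, j₂±m₂, J±M) = (2,3,2,1,2,2)
P² = 8/7
sum k=1..2:
  [1] −1/2 = -1/2
  [2] +1/4 = 1/4
S = -1/4
C² = P²·S² = 1/14 ; C = -0.267261

−√(1/14) = -0.267261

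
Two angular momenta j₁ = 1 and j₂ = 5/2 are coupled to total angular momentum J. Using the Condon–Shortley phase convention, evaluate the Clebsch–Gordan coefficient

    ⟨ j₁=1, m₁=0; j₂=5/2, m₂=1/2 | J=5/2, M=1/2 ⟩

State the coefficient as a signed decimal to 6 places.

−√(1/35) ≈ -0.169031

triangle: 1!×1!×4!/7! = 24/5040
(j±m)!: 1!×1!×3!×2!×3!×2! = 144
prefactor² = (2J+1)×Δ×N² = 144/35
  k=0: +1/(0!×1!×1!×3!×0!×1!) = 1/6
  k=1: −1/(1!×0!×0!×2!×1!×2!) = -1/4
Σ = -1/12  ⇒  CG² = 144/35×(-1/12)² = 1/35
CG = −√(1/35) = -0.169031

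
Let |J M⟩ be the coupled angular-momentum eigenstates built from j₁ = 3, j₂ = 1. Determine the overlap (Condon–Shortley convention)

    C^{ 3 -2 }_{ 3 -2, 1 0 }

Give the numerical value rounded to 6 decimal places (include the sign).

-0.577350

j₁+j₂−J=1  J+j₁−j₂=5  J−j₁+j₂=1  j₁+j₂+J+1=8
(j₁±m₁, j₂±m₂, J±M) = (1,5,1,1,1,5)
P² = 300
sum k=0..1:
  [0] +1/120 = 1/120
  [1] −1/24 = -1/24
S = -1/30
C² = P²·S² = 1/3 ; C = -0.577350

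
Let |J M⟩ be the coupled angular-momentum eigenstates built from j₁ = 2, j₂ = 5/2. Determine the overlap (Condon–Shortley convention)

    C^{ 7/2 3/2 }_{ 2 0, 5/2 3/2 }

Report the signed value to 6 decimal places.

-0.534522  (= −√(2/7))

√[8·1!3!4!/9! · 2!2!4!1!5!2!] = √(512/7)
  +(−1)^0/∏(0,1,2,4,1,0)! = 1/48  (running 1/48)
  +(−1)^1/∏(1,0,1,3,2,1)! = -1/12  (running -1/16)
⟨..|..⟩ = √(512/7)·(-1/16) = -0.534522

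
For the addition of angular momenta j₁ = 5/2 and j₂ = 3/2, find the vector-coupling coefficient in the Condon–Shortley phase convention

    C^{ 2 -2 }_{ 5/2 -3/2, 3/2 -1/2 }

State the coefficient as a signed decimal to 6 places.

-0.617213  (= −√(8/21))

j₁+j₂−J=2  J+j₁−j₂=3  J−j₁+j₂=1  j₁+j₂+J+1=7
(j₁±m₁, j₂±m₂, J±M) = (1,4,1,2,0,4)
P² = 96/7
sum k=1..1:
  [1] −1/6 = -1/6
S = -1/6
C² = P²·S² = 8/21 ; C = -0.617213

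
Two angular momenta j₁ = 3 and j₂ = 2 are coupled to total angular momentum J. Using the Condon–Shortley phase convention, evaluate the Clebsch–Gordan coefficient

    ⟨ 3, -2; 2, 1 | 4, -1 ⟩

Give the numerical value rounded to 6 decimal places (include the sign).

−√(7/20) = -0.591608

triangle: 1!*5!*3!/10! = 720/3628800
(j±m)!: 1!*5!*3!*1!*3!*5! = 518400
prefactor² = (2J+1)*Δ*N² = 6480/7
  k=0: +1/(0!*1!*5!*3!*0!*0!) = 1/720
  k=1: −1/(1!*0!*4!*2!*1!*1!) = -1/48
Σ = -7/360  ⇒  CG² = 6480/7*(-7/360)² = 7/20
CG = −√(7/20) = -0.591608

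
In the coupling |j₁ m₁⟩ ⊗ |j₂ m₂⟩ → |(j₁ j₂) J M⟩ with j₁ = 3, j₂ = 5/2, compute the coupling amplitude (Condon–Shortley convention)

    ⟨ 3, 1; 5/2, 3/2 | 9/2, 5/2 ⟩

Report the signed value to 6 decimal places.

j₁+j₂−J=1  J+j₁−j₂=5  J−j₁+j₂=4  j₁+j₂+J+1=11
(j₁±m₁, j₂±m₂, J±M) = (4,2,4,1,7,2)
P² = 92160/11
sum k=0..1:
  [0] +1/288 = 1/288
  [1] −1/144 = -1/144
S = -1/288
C² = P²·S² = 10/99 ; C = -0.317821

−√(10/99) ≈ -0.317821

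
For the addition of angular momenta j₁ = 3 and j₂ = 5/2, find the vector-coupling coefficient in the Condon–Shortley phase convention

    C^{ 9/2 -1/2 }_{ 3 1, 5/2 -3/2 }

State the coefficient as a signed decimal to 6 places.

+0.594588

√[10·1!5!4!/11! · 4!2!1!4!4!5!] = √(184320/77)
  +(−1)^0/∏(0,1,2,1,3,3)! = 1/72  (running 1/72)
  +(−1)^1/∏(1,0,1,0,4,4)! = -1/576  (running 7/576)
⟨..|..⟩ = √(184320/77)·(7/576) = +0.594588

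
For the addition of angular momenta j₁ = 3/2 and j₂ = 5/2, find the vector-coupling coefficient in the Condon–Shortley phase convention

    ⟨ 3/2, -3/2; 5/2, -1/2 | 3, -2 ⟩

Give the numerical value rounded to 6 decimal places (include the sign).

-0.707107  (= −√(1/2))

j₁+j₂−J=1  J+j₁−j₂=2  J−j₁+j₂=4  j₁+j₂+J+1=8
(j₁±m₁, j₂±m₂, J±M) = (0,3,2,3,1,5)
P² = 72
sum k=1..1:
  [1] −1/12 = -1/12
S = -1/12
C² = P²·S² = 1/2 ; C = -0.707107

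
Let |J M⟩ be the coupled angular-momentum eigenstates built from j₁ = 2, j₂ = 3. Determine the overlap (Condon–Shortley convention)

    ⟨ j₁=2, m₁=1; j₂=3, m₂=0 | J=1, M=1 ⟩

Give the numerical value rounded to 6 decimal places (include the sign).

j₁+j₂−J=4  J+j₁−j₂=0  J−j₁+j₂=2  j₁+j₂+J+1=7
(j₁±m₁, j₂±m₂, J±M) = (3,1,3,3,2,0)
P² = 432/35
sum k=1..1:
  [1] −1/12 = -1/12
S = -1/12
C² = P²·S² = 3/35 ; C = -0.292770

-0.292770  (= −√(3/35))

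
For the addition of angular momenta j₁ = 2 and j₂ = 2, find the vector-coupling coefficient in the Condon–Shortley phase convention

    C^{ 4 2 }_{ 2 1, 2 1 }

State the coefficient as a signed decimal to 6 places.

triangle: 0!*4!*4!/9! = 576/362880
(j±m)!: 3!*1!*3!*1!*6!*2! = 51840
prefactor² = (2J+1)*Δ*N² = 5184/7
  k=0: +1/(0!*0!*1!*3!*3!*1!) = 1/36
Σ = 1/36  ⇒  CG² = 5184/7*1/36² = 4/7
CG = +√(4/7) = +0.755929

+0.755929  (= +√(4/7))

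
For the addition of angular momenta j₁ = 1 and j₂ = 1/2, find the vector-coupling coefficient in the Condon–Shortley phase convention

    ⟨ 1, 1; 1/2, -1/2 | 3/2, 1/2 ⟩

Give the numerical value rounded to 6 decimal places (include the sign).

√[4·0!2!1!/4! · 2!0!0!1!2!1!] = √(4/3)
  +(−1)^0/∏(0,0,0,0,2,1)! = 1/2  (running 1/2)
⟨..|..⟩ = √(4/3)·(1/2) = +0.577350

+0.577350  (= +√(1/3))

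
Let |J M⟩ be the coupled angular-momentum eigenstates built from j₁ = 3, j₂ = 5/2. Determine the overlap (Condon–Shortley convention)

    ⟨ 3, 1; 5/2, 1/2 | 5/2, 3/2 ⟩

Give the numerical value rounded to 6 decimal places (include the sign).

√[6·3!3!2!/9! · 4!2!3!2!4!1!] = √(576/35)
  +(−1)^1/∏(1,2,1,2,2,0)! = -1/8  (running -1/8)
  +(−1)^2/∏(2,1,0,1,3,1)! = 1/12  (running -1/24)
⟨..|..⟩ = √(576/35)·(-1/24) = -0.169031

−√(1/35) = -0.169031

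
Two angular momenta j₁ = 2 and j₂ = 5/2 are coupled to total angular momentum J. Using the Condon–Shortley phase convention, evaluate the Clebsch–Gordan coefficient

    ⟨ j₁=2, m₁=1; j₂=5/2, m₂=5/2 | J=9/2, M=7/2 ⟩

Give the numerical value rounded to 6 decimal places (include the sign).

+√(4/9) = +0.666667

triangle: 0!*4!*5!/10! = 2880/3628800
(j±m)!: 3!*1!*5!*0!*8!*1! = 29030400
prefactor² = (2J+1)*Δ*N² = 230400
  k=0: +1/(0!*0!*1!*5!*3!*0!) = 1/720
Σ = 1/720  ⇒  CG² = 230400*1/720² = 4/9
CG = +√(4/9) = +0.666667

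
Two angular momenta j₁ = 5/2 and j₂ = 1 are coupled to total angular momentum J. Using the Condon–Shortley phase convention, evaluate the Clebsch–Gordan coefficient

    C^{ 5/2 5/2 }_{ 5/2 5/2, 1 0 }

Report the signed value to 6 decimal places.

triangle: 1!·4!·1!/7! = 24/5040
(j±m)!: 5!·0!·1!·1!·5!·0! = 14400
prefactor² = (2J+1)·Δ·N² = 2880/7
  k=0: +1/(0!·1!·0!·1!·4!·0!) = 1/24
Σ = 1/24  ⇒  CG² = 2880/7·1/24² = 5/7
CG = +√(5/7) = +0.845154

+√(5/7) = +0.845154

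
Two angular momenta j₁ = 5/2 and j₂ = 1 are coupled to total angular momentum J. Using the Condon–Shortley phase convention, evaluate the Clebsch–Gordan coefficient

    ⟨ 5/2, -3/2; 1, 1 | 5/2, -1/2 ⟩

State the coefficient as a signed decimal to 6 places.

-0.676123  (= −√(16/35))

j₁+j₂−J=1  J+j₁−j₂=4  J−j₁+j₂=1  j₁+j₂+J+1=7
(j₁±m₁, j₂±m₂, J±M) = (1,4,2,0,2,3)
P² = 576/35
sum k=1..1:
  [1] −1/6 = -1/6
S = -1/6
C² = P²·S² = 16/35 ; C = -0.676123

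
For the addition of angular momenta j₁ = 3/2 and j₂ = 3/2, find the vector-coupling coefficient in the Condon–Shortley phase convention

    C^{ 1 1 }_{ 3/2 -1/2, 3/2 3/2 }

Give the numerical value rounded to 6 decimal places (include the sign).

triangle: 2!*1!*1!/5! = 2/120
(j±m)!: 1!*2!*3!*0!*2!*0! = 24
prefactor² = (2J+1)*Δ*N² = 6/5
  k=2: +1/(2!*0!*0!*1!*1!*0!) = 1/2
Σ = 1/2  ⇒  CG² = 6/5*1/2² = 3/10
CG = +√(3/10) = +0.547723

+0.547723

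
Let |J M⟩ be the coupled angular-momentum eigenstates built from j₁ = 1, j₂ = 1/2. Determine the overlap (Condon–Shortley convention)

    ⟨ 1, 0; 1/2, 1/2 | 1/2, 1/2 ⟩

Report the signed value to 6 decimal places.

−√(1/3) ≈ -0.577350

√[2·1!1!0!/3! · 1!1!1!0!1!0!] = √(1/3)
  +(−1)^1/∏(1,0,0,0,1,0)! = -1  (running -1)
⟨..|..⟩ = √(1/3)·(-1) = -0.577350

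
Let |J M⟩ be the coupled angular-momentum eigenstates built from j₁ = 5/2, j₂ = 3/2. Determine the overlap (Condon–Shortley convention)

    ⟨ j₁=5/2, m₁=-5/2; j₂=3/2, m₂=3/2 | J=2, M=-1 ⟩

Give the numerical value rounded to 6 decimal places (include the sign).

√[5·2!3!1!/7! · 0!5!3!0!1!3!] = √(360/7)
  +(−1)^2/∏(2,0,3,1,0,0)! = 1/12  (running 1/12)
⟨..|..⟩ = √(360/7)·(1/12) = +0.597614

+√(5/14) = +0.597614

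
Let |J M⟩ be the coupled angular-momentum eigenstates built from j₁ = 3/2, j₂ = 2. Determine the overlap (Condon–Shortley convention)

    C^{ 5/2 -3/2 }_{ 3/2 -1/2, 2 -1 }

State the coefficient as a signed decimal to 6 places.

j₁+j₂−J=1  J+j₁−j₂=2  J−j₁+j₂=3  j₁+j₂+J+1=7
(j₁±m₁, j₂±m₂, J±M) = (1,2,1,3,1,4)
P² = 144/35
sum k=0..1:
  [0] +1/4 = 1/4
  [1] −1/6 = -1/6
S = 1/12
C² = P²·S² = 1/35 ; C = +0.169031

+√(1/35) = +0.169031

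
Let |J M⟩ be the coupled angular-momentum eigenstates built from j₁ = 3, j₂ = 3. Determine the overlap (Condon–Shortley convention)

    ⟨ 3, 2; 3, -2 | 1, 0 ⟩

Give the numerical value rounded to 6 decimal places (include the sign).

-0.377964

triangle: 5!×1!×1!/8! = 120/40320
(j±m)!: 5!×1!×1!×5!×1!×1! = 14400
prefactor² = (2J+1)×Δ×N² = 900/7
  k=0: +1/(0!×5!×1!×1!×0!×0!) = 1/120
  k=1: −1/(1!×4!×0!×0!×1!×1!) = -1/24
Σ = -1/30  ⇒  CG² = 900/7×(-1/30)² = 1/7
CG = −√(1/7) = -0.377964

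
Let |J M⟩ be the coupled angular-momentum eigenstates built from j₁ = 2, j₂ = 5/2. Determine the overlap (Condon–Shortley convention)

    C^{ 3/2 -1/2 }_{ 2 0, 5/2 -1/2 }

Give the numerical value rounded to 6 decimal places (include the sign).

-0.239046

triangle: 3!·1!·2!/7! = 12/5040
(j±m)!: 2!·2!·2!·3!·1!·2! = 96
prefactor² = (2J+1)·Δ·N² = 32/35
  k=1: −1/(1!·2!·1!·1!·0!·1!) = -1/2
  k=2: +1/(2!·1!·0!·0!·1!·2!) = 1/4
Σ = -1/4  ⇒  CG² = 32/35·(-1/4)² = 2/35
CG = −√(2/35) = -0.239046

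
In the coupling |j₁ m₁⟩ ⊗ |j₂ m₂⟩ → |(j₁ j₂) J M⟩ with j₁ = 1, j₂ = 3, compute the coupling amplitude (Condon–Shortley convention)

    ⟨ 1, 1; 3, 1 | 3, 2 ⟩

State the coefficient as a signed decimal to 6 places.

√[7·1!1!5!/8! · 2!0!4!2!5!1!] = √(240)
  +(−1)^0/∏(0,1,0,4,1,1)! = 1/24  (running 1/24)
⟨..|..⟩ = √(240)·(1/24) = +0.645497

+√(5/12) = +0.645497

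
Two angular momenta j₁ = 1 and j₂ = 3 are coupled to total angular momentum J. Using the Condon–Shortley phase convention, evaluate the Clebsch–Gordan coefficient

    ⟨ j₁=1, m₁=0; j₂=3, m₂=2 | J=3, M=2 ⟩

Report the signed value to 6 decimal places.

-0.577350

j₁+j₂−J=1  J+j₁−j₂=1  J−j₁+j₂=5  j₁+j₂+J+1=8
(j₁±m₁, j₂±m₂, J±M) = (1,1,5,1,5,1)
P² = 300
sum k=0..1:
  [0] +1/120 = 1/120
  [1] −1/24 = -1/24
S = -1/30
C² = P²·S² = 1/3 ; C = -0.577350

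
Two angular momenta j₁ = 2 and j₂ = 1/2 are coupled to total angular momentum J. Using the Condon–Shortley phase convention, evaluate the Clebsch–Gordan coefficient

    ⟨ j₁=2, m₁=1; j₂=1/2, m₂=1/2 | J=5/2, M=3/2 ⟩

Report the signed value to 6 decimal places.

+0.894427  (= +√(4/5))

j₁+j₂−J=0  J+j₁−j₂=4  J−j₁+j₂=1  j₁+j₂+J+1=6
(j₁±m₁, j₂±m₂, J±M) = (3,1,1,0,4,1)
P² = 144/5
sum k=0..0:
  [0] +1/6 = 1/6
S = 1/6
C² = P²·S² = 4/5 ; C = +0.894427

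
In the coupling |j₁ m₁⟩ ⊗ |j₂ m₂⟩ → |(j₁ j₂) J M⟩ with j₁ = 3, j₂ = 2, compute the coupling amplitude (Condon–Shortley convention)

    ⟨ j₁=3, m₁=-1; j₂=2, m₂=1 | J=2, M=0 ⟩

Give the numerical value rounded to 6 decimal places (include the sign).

j₁+j₂−J=3  J+j₁−j₂=3  J−j₁+j₂=1  j₁+j₂+J+1=8
(j₁±m₁, j₂±m₂, J±M) = (2,4,3,1,2,2)
P² = 36/7
sum k=2..3:
  [2] +1/4 = 1/4
  [3] −1/12 = -1/12
S = 1/6
C² = P²·S² = 1/7 ; C = +0.377964

+0.377964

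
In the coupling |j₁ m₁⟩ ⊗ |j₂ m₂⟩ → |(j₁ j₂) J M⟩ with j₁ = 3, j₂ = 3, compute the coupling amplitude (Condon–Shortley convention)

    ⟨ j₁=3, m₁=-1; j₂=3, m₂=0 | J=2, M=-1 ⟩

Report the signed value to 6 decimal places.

√[5·4!2!2!/9! · 2!4!3!3!1!3!] = √(96/7)
  +(−1)^2/∏(2,2,2,1,0,1)! = 1/8  (running 1/8)
  +(−1)^3/∏(3,1,1,0,1,2)! = -1/12  (running 1/24)
⟨..|..⟩ = √(96/7)·(1/24) = +0.154303

+√(1/42) ≈ +0.154303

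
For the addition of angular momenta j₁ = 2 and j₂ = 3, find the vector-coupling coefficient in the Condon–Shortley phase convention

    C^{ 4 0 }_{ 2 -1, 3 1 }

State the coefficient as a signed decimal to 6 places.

-0.597614

√[9·1!3!5!/10! · 1!3!4!2!4!4!] = √(10368/35)
  +(−1)^0/∏(0,1,3,4,0,1)! = 1/144  (running 1/144)
  +(−1)^1/∏(1,0,2,3,1,2)! = -1/24  (running -5/144)
⟨..|..⟩ = √(10368/35)·(-5/144) = -0.597614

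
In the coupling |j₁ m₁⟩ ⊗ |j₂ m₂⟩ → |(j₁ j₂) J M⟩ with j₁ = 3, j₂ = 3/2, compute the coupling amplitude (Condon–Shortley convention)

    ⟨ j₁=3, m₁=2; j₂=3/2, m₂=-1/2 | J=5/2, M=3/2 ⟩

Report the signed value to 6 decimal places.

+0.267261  (= +√(1/14))

√[6·2!4!1!/8! · 5!1!1!2!4!1!] = √(288/7)
  +(−1)^0/∏(0,2,1,1,3,0)! = 1/12  (running 1/12)
  +(−1)^1/∏(1,1,0,0,4,1)! = -1/24  (running 1/24)
⟨..|..⟩ = √(288/7)·(1/24) = +0.267261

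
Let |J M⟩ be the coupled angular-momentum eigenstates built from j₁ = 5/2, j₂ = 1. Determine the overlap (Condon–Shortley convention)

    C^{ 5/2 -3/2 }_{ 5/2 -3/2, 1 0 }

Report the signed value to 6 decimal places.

j₁+j₂−J=1  J+j₁−j₂=4  J−j₁+j₂=1  j₁+j₂+J+1=7
(j₁±m₁, j₂±m₂, J±M) = (1,4,1,1,1,4)
P² = 576/35
sum k=0..1:
  [0] +1/24 = 1/24
  [1] −1/6 = -1/6
S = -1/8
C² = P²·S² = 9/35 ; C = -0.507093

-0.507093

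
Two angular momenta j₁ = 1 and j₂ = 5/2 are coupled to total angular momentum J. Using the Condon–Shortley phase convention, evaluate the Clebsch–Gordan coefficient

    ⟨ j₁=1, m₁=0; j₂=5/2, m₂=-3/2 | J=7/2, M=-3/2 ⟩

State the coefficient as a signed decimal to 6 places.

+0.690066

√[8·0!2!5!/8! · 1!1!1!4!2!5!] = √(1920/7)
  +(−1)^0/∏(0,0,1,1,1,4)! = 1/24  (running 1/24)
⟨..|..⟩ = √(1920/7)·(1/24) = +0.690066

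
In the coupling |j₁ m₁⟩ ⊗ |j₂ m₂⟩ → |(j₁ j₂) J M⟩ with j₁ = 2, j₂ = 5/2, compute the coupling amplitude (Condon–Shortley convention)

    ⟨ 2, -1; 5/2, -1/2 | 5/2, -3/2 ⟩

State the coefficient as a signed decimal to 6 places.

-0.414039  (= −√(6/35))

√[6·2!2!3!/8! · 1!3!2!3!1!4!] = √(216/35)
  +(−1)^1/∏(1,1,2,1,0,2)! = -1/4  (running -1/4)
  +(−1)^2/∏(2,0,1,0,1,3)! = 1/12  (running -1/6)
⟨..|..⟩ = √(216/35)·(-1/6) = -0.414039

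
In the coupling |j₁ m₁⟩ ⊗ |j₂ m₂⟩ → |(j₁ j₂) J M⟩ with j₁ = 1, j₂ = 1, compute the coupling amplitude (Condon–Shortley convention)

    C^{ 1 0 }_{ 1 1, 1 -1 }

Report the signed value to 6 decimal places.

+√(1/2) = +0.707107

√[3·1!1!1!/4! · 2!0!0!2!1!1!] = √(1/2)
  +(−1)^0/∏(0,1,0,0,1,1)! = 1  (running 1)
⟨..|..⟩ = √(1/2)·(1) = +0.707107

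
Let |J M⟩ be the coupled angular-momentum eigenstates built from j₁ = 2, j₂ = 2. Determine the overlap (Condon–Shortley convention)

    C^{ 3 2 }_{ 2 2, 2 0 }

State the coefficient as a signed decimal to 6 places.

+0.707107  (= +√(1/2))

j₁+j₂−J=1  J+j₁−j₂=3  J−j₁+j₂=3  j₁+j₂+J+1=8
(j₁±m₁, j₂±m₂, J±M) = (4,0,2,2,5,1)
P² = 72
sum k=0..0:
  [0] +1/12 = 1/12
S = 1/12
C² = P²·S² = 1/2 ; C = +0.707107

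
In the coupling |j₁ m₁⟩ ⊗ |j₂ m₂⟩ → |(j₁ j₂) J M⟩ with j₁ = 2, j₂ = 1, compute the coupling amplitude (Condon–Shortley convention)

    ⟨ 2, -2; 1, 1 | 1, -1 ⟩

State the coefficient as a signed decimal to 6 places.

+√(3/5) ≈ +0.774597

√[3·2!2!0!/5! · 0!4!2!0!0!2!] = √(48/5)
  +(−1)^2/∏(2,0,2,0,0,0)! = 1/4  (running 1/4)
⟨..|..⟩ = √(48/5)·(1/4) = +0.774597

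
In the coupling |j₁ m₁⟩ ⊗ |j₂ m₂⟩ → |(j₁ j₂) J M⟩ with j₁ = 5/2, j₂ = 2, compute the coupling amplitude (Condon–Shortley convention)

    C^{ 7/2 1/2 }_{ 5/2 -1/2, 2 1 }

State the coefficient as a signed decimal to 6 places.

j₁+j₂−J=1  J+j₁−j₂=4  J−j₁+j₂=3  j₁+j₂+J+1=9
(j₁±m₁, j₂±m₂, J±M) = (2,3,3,1,4,3)
P² = 1152/35
sum k=0..1:
  [0] +1/36 = 1/36
  [1] −1/8 = -1/8
S = -7/72
C² = P²·S² = 14/45 ; C = -0.557773

−√(14/45) ≈ -0.557773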